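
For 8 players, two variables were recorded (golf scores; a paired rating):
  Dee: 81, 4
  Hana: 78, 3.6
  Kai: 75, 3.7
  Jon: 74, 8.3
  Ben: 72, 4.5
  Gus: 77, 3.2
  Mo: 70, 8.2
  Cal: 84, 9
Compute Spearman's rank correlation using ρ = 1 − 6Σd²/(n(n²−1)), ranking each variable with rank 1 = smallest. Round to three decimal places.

-0.095

Ranks of variable 1: 7, 6, 4, 3, 2, 5, 1, 8
Ranks of variable 2: 4, 2, 3, 7, 5, 1, 6, 8
d = r₁ − r₂: 3, 4, 1, -4, -3, 4, -5, 0
d²: 9, 16, 1, 16, 9, 16, 25, 0; Σd² = 92
ρ = 1 − 6·92/(8·63) = 1 − 552/504 = -0.095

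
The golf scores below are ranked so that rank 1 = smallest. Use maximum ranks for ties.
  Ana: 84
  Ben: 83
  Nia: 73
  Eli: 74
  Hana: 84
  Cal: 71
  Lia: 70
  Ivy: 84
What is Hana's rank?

8

Sorted (ascending): 70, 71, 73, 74, 83, 84, 84, 84
The 3 values of 84 occupy positions 6–8 → each gets rank 8.
Hana has value 84 → rank 8.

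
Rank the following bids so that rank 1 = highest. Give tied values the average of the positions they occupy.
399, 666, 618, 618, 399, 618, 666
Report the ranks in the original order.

6.5, 1.5, 4, 4, 6.5, 4, 1.5

Sorted (descending): 666, 666, 618, 618, 618, 399, 399
The 2 values of 666 occupy positions 1–2 → average rank (1+2)/2 = 1.5.
The 3 values of 618 occupy positions 3–5 → average rank 4.
The 2 values of 399 occupy positions 6–7 → average rank (6+7)/2 = 6.5.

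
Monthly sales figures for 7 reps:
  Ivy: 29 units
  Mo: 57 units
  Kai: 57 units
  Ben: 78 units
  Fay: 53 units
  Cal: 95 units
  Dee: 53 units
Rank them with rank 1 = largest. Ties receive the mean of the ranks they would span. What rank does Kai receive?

3.5

Sorted (descending): 95, 78, 57, 57, 53, 53, 29
The 2 values of 57 occupy positions 3–4 → average rank (3+4)/2 = 3.5.
The 2 values of 53 occupy positions 5–6 → average rank (5+6)/2 = 5.5.
Kai has value 57 units → rank 3.5.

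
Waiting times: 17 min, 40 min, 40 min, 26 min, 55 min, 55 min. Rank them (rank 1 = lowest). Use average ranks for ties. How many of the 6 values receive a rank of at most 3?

Sorted (ascending): 17, 26, 40, 40, 55, 55
The 2 values of 40 occupy positions 3–4 → average rank (3+4)/2 = 3.5.
The 2 values of 55 occupy positions 5–6 → average rank (5+6)/2 = 5.5.
Ranks ≤ 3: {1, 2} → 2 values.

2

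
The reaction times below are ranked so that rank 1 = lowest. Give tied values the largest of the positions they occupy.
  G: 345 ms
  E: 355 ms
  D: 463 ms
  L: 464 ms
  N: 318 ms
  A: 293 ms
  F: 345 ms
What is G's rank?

Sorted (ascending): 293, 318, 345, 345, 355, 463, 464
The 2 values of 345 occupy positions 3–4 → each gets rank 4.
G has value 345 ms → rank 4.

4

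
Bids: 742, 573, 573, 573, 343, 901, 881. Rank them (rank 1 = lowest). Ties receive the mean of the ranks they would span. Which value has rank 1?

Sorted (ascending): 343, 573, 573, 573, 742, 881, 901
The 3 values of 573 occupy positions 2–4 → average rank 3.
Rank 1 → value 343.

343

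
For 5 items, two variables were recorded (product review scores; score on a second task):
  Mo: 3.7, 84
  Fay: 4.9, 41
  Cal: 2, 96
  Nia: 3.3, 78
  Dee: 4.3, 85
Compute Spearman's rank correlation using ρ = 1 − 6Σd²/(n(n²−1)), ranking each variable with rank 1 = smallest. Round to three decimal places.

-0.600

Ranks of variable 1: 3, 5, 1, 2, 4
Ranks of variable 2: 3, 1, 5, 2, 4
d = r₁ − r₂: 0, 4, -4, 0, 0
d²: 0, 16, 16, 0, 0; Σd² = 32
ρ = 1 − 6·32/(5·24) = 1 − 192/120 = -0.600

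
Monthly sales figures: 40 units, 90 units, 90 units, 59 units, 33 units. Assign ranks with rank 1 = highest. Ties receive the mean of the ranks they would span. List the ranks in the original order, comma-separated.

Sorted (descending): 90, 90, 59, 40, 33
The 2 values of 90 occupy positions 1–2 → average rank (1+2)/2 = 1.5.

4, 1.5, 1.5, 3, 5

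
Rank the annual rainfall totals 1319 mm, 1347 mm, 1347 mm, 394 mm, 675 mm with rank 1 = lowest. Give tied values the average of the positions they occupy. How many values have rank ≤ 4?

Sorted (ascending): 394, 675, 1319, 1347, 1347
The 2 values of 1347 occupy positions 4–5 → average rank (4+5)/2 = 4.5.
Ranks ≤ 4: {1, 2, 3} → 3 values.

3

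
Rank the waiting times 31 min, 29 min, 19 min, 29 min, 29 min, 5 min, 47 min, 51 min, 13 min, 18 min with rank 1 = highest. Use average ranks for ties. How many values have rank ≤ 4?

3

Sorted (descending): 51, 47, 31, 29, 29, 29, 19, 18, 13, 5
The 3 values of 29 occupy positions 4–6 → average rank 5.
Ranks ≤ 4: {1, 2, 3} → 3 values.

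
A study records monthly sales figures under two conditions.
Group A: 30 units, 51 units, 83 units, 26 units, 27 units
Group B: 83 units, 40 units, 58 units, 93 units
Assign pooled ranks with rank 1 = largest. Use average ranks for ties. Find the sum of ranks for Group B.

Sorted (descending): 93, 83, 83, 58, 51, 40, 30, 27, 26
The 2 values of 83 occupy positions 2–3 → average rank (2+3)/2 = 2.5.
Group B values → pooled ranks: 83→2.5, 40→6, 58→4, 93→1
Rank sum = 2.5 + 6 + 4 + 1 = 13.5

13.5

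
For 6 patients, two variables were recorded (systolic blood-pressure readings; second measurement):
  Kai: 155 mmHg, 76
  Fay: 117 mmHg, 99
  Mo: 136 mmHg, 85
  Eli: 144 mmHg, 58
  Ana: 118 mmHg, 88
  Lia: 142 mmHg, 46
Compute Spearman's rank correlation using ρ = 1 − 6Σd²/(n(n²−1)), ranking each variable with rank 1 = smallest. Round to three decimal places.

-0.771

Ranks of variable 1: 6, 1, 3, 5, 2, 4
Ranks of variable 2: 3, 6, 4, 2, 5, 1
d = r₁ − r₂: 3, -5, -1, 3, -3, 3
d²: 9, 25, 1, 9, 9, 9; Σd² = 62
ρ = 1 − 6·62/(6·35) = 1 − 372/210 = -0.771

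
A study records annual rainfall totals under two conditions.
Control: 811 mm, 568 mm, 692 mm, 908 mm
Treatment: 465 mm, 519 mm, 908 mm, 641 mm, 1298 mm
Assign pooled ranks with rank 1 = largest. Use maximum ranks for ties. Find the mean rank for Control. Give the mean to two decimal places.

Sorted (descending): 1298, 908, 908, 811, 692, 641, 568, 519, 465
The 2 values of 908 occupy positions 2–3 → each gets rank 3.
Control values → pooled ranks: 811→4, 568→7, 692→5, 908→3
Mean rank = (4 + 7 + 5 + 3) / 4 = 4.75

4.75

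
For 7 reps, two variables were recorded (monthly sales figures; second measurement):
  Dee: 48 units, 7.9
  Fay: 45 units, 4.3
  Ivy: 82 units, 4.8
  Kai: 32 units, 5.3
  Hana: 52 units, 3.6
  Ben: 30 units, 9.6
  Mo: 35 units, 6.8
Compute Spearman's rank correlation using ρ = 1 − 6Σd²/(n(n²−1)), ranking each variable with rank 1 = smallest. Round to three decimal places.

-0.607

Ranks of variable 1: 5, 4, 7, 2, 6, 1, 3
Ranks of variable 2: 6, 2, 3, 4, 1, 7, 5
d = r₁ − r₂: -1, 2, 4, -2, 5, -6, -2
d²: 1, 4, 16, 4, 25, 36, 4; Σd² = 90
ρ = 1 − 6·90/(7·48) = 1 − 540/336 = -0.607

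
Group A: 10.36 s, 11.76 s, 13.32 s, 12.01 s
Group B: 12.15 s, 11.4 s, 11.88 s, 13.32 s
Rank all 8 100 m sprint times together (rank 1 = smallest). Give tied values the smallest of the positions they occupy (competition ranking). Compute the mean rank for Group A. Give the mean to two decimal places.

Sorted (ascending): 10.36, 11.4, 11.76, 11.88, 12.01, 12.15, 13.32, 13.32
The 2 values of 13.32 occupy positions 7–8 → each gets rank 7.
Group A values → pooled ranks: 10.36→1, 11.76→3, 13.32→7, 12.01→5
Mean rank = (1 + 3 + 7 + 5) / 4 = 4.00

4.00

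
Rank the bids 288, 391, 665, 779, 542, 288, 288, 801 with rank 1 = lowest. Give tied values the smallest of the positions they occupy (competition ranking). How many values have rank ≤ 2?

Sorted (ascending): 288, 288, 288, 391, 542, 665, 779, 801
The 3 values of 288 occupy positions 1–3 → each gets rank 1.
Ranks ≤ 2: {1, 1, 1} → 3 values.

3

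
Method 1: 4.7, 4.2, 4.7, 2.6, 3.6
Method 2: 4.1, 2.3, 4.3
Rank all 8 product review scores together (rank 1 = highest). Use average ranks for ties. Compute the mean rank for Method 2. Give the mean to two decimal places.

5.33

Sorted (descending): 4.7, 4.7, 4.3, 4.2, 4.1, 3.6, 2.6, 2.3
The 2 values of 4.7 occupy positions 1–2 → average rank (1+2)/2 = 1.5.
Method 2 values → pooled ranks: 4.1→5, 2.3→8, 4.3→3
Mean rank = (5 + 8 + 3) / 3 = 5.33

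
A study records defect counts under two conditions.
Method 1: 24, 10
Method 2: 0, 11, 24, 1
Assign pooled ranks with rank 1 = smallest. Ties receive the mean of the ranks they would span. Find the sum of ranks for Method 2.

Sorted (ascending): 0, 1, 10, 11, 24, 24
The 2 values of 24 occupy positions 5–6 → average rank (5+6)/2 = 5.5.
Method 2 values → pooled ranks: 0→1, 11→4, 24→5.5, 1→2
Rank sum = 1 + 4 + 5.5 + 2 = 12.5

12.5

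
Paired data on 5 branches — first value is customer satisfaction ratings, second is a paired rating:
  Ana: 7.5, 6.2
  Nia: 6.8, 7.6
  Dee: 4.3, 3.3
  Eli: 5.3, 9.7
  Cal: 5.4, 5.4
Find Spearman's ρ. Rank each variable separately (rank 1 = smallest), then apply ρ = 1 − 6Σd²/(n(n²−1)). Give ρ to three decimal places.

Ranks of variable 1: 5, 4, 1, 2, 3
Ranks of variable 2: 3, 4, 1, 5, 2
d = r₁ − r₂: 2, 0, 0, -3, 1
d²: 4, 0, 0, 9, 1; Σd² = 14
ρ = 1 − 6·14/(5·24) = 1 − 84/120 = 0.300

0.300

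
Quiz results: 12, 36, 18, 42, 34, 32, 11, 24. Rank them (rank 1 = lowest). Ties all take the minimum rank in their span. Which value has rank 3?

Sorted (ascending): 11, 12, 18, 24, 32, 34, 36, 42
No ties — each value takes its position as its rank.
Rank 3 → value 18.

18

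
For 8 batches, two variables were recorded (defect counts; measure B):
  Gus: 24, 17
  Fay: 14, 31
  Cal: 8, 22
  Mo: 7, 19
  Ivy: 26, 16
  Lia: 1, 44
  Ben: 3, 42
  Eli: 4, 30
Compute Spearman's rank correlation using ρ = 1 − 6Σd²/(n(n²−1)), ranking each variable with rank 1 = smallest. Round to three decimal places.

-0.833

Ranks of variable 1: 7, 6, 5, 4, 8, 1, 2, 3
Ranks of variable 2: 2, 6, 4, 3, 1, 8, 7, 5
d = r₁ − r₂: 5, 0, 1, 1, 7, -7, -5, -2
d²: 25, 0, 1, 1, 49, 49, 25, 4; Σd² = 154
ρ = 1 − 6·154/(8·63) = 1 − 924/504 = -0.833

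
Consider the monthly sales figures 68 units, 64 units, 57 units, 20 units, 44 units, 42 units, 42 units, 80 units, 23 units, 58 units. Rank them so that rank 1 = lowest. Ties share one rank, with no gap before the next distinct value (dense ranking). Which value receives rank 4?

Sorted (ascending): 20, 23, 42, 42, 44, 57, 58, 64, 68, 80
The 2 values of 42 share dense rank 3.
Remaining distinct values take the next consecutive integers.
Rank 4 → value 44.

44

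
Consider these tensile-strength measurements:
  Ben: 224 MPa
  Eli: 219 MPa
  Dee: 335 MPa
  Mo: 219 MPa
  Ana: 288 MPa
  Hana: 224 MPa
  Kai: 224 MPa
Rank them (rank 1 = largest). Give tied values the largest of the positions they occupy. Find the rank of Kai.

Sorted (descending): 335, 288, 224, 224, 224, 219, 219
The 3 values of 224 occupy positions 3–5 → each gets rank 5.
The 2 values of 219 occupy positions 6–7 → each gets rank 7.
Kai has value 224 MPa → rank 5.

5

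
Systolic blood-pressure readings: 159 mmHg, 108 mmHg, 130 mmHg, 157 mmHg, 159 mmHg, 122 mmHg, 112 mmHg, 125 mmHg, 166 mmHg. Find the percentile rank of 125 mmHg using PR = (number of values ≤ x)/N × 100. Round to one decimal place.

44.4

N = 9.
Strictly below 125: 3. Equal to 125: 1.
PR = 4/9 × 100 = 44.4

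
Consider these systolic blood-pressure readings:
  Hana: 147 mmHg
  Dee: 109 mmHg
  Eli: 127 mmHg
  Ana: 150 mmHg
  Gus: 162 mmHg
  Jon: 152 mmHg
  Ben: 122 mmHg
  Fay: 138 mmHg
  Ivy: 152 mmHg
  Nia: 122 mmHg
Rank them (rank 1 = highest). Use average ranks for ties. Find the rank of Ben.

8.5

Sorted (descending): 162, 152, 152, 150, 147, 138, 127, 122, 122, 109
The 2 values of 152 occupy positions 2–3 → average rank (2+3)/2 = 2.5.
The 2 values of 122 occupy positions 8–9 → average rank (8+9)/2 = 8.5.
Ben has value 122 mmHg → rank 8.5.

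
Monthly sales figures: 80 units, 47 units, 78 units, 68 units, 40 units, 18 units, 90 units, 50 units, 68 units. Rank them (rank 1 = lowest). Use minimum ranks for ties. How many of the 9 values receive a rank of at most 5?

Sorted (ascending): 18, 40, 47, 50, 68, 68, 78, 80, 90
The 2 values of 68 occupy positions 5–6 → each gets rank 5.
Ranks ≤ 5: {1, 2, 3, 4, 5, 5} → 6 values.

6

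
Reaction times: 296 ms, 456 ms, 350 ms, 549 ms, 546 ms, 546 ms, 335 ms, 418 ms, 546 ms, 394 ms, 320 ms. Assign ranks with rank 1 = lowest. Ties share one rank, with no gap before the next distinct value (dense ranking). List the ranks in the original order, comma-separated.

Sorted (ascending): 296, 320, 335, 350, 394, 418, 456, 546, 546, 546, 549
The 3 values of 546 share dense rank 8.
Remaining distinct values take the next consecutive integers.

1, 7, 4, 9, 8, 8, 3, 6, 8, 5, 2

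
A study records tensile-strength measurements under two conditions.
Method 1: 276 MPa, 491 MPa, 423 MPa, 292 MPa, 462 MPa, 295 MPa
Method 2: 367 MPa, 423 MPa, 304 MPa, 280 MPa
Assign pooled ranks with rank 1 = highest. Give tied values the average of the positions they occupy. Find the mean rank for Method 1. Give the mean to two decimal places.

5.25

Sorted (descending): 491, 462, 423, 423, 367, 304, 295, 292, 280, 276
The 2 values of 423 occupy positions 3–4 → average rank (3+4)/2 = 3.5.
Method 1 values → pooled ranks: 276→10, 491→1, 423→3.5, 292→8, 462→2, 295→7
Mean rank = (10 + 1 + 3.5 + 8 + 2 + 7) / 6 = 5.25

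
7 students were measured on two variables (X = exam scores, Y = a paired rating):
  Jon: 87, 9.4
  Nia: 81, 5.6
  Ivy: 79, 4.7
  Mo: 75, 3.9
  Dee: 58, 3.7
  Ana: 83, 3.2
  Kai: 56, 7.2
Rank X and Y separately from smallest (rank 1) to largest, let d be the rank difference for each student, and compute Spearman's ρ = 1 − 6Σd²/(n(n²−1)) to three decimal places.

Ranks of variable 1: 7, 5, 4, 3, 2, 6, 1
Ranks of variable 2: 7, 5, 4, 3, 2, 1, 6
d = r₁ − r₂: 0, 0, 0, 0, 0, 5, -5
d²: 0, 0, 0, 0, 0, 25, 25; Σd² = 50
ρ = 1 − 6·50/(7·48) = 1 − 300/336 = 0.107

0.107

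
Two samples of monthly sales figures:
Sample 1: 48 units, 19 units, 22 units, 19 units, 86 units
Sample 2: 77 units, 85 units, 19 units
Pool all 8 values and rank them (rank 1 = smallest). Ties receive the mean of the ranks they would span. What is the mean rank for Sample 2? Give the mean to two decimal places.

5.00

Sorted (ascending): 19, 19, 19, 22, 48, 77, 85, 86
The 3 values of 19 occupy positions 1–3 → average rank 2.
Sample 2 values → pooled ranks: 77→6, 85→7, 19→2
Mean rank = (6 + 7 + 2) / 3 = 5.00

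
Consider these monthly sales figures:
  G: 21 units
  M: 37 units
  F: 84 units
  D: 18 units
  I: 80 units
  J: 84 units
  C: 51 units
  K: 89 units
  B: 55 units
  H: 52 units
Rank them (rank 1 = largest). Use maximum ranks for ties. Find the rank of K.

1

Sorted (descending): 89, 84, 84, 80, 55, 52, 51, 37, 21, 18
The 2 values of 84 occupy positions 2–3 → each gets rank 3.
K has value 89 units → rank 1.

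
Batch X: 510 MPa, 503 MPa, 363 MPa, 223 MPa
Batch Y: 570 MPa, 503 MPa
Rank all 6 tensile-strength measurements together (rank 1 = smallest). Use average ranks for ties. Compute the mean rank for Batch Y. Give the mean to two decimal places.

4.75

Sorted (ascending): 223, 363, 503, 503, 510, 570
The 2 values of 503 occupy positions 3–4 → average rank (3+4)/2 = 3.5.
Batch Y values → pooled ranks: 570→6, 503→3.5
Mean rank = (6 + 3.5) / 2 = 4.75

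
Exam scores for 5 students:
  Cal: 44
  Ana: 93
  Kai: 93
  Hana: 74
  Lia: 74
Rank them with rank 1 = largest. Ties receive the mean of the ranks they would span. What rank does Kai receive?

Sorted (descending): 93, 93, 74, 74, 44
The 2 values of 93 occupy positions 1–2 → average rank (1+2)/2 = 1.5.
The 2 values of 74 occupy positions 3–4 → average rank (3+4)/2 = 3.5.
Kai has value 93 → rank 1.5.

1.5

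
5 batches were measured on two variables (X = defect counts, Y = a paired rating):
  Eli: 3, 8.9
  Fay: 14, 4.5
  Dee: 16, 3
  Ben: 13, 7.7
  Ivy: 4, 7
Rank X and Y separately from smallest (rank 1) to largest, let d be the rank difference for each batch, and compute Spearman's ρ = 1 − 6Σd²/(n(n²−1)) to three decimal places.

Ranks of variable 1: 1, 4, 5, 3, 2
Ranks of variable 2: 5, 2, 1, 4, 3
d = r₁ − r₂: -4, 2, 4, -1, -1
d²: 16, 4, 16, 1, 1; Σd² = 38
ρ = 1 − 6·38/(5·24) = 1 − 228/120 = -0.900

-0.900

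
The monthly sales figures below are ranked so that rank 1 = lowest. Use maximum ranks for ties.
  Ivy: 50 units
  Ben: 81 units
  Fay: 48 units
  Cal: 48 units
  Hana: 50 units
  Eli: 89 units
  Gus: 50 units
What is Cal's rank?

Sorted (ascending): 48, 48, 50, 50, 50, 81, 89
The 2 values of 48 occupy positions 1–2 → each gets rank 2.
The 3 values of 50 occupy positions 3–5 → each gets rank 5.
Cal has value 48 units → rank 2.

2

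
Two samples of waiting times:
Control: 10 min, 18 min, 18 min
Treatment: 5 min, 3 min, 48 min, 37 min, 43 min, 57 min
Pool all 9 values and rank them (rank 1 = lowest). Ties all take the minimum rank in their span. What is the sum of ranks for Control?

11

Sorted (ascending): 3, 5, 10, 18, 18, 37, 43, 48, 57
The 2 values of 18 occupy positions 4–5 → each gets rank 4.
Control values → pooled ranks: 10→3, 18→4, 18→4
Rank sum = 3 + 4 + 4 = 11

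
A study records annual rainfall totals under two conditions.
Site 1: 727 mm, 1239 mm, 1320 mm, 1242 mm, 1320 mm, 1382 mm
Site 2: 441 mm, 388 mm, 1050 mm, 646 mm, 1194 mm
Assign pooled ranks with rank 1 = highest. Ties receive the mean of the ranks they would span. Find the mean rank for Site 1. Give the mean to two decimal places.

3.83

Sorted (descending): 1382, 1320, 1320, 1242, 1239, 1194, 1050, 727, 646, 441, 388
The 2 values of 1320 occupy positions 2–3 → average rank (2+3)/2 = 2.5.
Site 1 values → pooled ranks: 727→8, 1239→5, 1320→2.5, 1242→4, 1320→2.5, 1382→1
Mean rank = (8 + 5 + 2.5 + 4 + 2.5 + 1) / 6 = 3.83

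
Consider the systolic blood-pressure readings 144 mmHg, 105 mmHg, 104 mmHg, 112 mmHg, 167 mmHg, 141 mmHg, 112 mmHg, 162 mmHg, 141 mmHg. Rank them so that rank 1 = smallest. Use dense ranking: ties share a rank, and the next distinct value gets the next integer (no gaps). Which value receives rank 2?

105

Sorted (ascending): 104, 105, 112, 112, 141, 141, 144, 162, 167
The 2 values of 112 share dense rank 3.
The 2 values of 141 share dense rank 4.
Remaining distinct values take the next consecutive integers.
Rank 2 → value 105.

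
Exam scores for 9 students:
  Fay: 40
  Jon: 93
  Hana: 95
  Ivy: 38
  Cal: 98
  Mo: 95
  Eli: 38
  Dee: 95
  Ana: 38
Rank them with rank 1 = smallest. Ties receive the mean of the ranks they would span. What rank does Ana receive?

2

Sorted (ascending): 38, 38, 38, 40, 93, 95, 95, 95, 98
The 3 values of 38 occupy positions 1–3 → average rank 2.
The 3 values of 95 occupy positions 6–8 → average rank 7.
Ana has value 38 → rank 2.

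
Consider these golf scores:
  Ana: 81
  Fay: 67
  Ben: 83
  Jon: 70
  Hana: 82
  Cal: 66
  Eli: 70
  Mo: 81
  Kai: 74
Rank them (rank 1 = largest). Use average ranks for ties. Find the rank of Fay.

8

Sorted (descending): 83, 82, 81, 81, 74, 70, 70, 67, 66
The 2 values of 81 occupy positions 3–4 → average rank (3+4)/2 = 3.5.
The 2 values of 70 occupy positions 6–7 → average rank (6+7)/2 = 6.5.
Fay has value 67 → rank 8.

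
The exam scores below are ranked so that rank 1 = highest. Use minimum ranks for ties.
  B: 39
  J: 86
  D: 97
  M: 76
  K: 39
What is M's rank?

Sorted (descending): 97, 86, 76, 39, 39
The 2 values of 39 occupy positions 4–5 → each gets rank 4.
M has value 76 → rank 3.

3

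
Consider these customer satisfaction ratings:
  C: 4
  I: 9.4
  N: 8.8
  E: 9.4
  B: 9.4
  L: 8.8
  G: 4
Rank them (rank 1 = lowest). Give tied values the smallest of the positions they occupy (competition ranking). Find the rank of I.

Sorted (ascending): 4, 4, 8.8, 8.8, 9.4, 9.4, 9.4
The 2 values of 4 occupy positions 1–2 → each gets rank 1.
The 2 values of 8.8 occupy positions 3–4 → each gets rank 3.
The 3 values of 9.4 occupy positions 5–7 → each gets rank 5.
I has value 9.4 → rank 5.

5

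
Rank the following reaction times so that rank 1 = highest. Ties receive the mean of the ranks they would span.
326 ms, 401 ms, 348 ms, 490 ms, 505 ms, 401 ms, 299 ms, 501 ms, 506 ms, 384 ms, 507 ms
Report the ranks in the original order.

Sorted (descending): 507, 506, 505, 501, 490, 401, 401, 384, 348, 326, 299
The 2 values of 401 occupy positions 6–7 → average rank (6+7)/2 = 6.5.

10, 6.5, 9, 5, 3, 6.5, 11, 4, 2, 8, 1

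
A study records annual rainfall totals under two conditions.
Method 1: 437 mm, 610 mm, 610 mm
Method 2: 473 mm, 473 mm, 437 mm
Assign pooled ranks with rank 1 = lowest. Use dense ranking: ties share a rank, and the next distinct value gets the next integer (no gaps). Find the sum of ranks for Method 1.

7

Sorted (ascending): 437, 437, 473, 473, 610, 610
The 2 values of 437 share dense rank 1.
The 2 values of 473 share dense rank 2.
The 2 values of 610 share dense rank 3.
Method 1 values → pooled ranks: 437→1, 610→3, 610→3
Rank sum = 1 + 3 + 3 = 7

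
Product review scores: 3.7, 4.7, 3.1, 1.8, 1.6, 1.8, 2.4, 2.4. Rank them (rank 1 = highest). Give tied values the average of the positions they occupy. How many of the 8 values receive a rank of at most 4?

Sorted (descending): 4.7, 3.7, 3.1, 2.4, 2.4, 1.8, 1.8, 1.6
The 2 values of 2.4 occupy positions 4–5 → average rank (4+5)/2 = 4.5.
The 2 values of 1.8 occupy positions 6–7 → average rank (6+7)/2 = 6.5.
Ranks ≤ 4: {1, 2, 3} → 3 values.

3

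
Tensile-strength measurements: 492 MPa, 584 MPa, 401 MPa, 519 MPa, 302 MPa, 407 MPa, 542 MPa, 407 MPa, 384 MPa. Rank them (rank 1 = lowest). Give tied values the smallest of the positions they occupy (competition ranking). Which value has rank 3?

Sorted (ascending): 302, 384, 401, 407, 407, 492, 519, 542, 584
The 2 values of 407 occupy positions 4–5 → each gets rank 4.
Rank 3 → value 401.

401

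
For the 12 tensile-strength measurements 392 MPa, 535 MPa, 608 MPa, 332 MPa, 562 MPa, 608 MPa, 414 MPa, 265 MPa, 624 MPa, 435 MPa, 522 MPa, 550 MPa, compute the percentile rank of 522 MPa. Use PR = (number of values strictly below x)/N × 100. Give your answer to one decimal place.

N = 12.
Strictly below 522: 5. Equal to 522: 1.
PR = 5/12 × 100 = 41.7

41.7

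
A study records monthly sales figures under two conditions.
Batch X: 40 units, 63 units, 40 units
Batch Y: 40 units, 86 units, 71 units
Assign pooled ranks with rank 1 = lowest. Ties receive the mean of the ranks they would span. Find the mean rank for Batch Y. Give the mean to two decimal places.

Sorted (ascending): 40, 40, 40, 63, 71, 86
The 3 values of 40 occupy positions 1–3 → average rank 2.
Batch Y values → pooled ranks: 40→2, 86→6, 71→5
Mean rank = (2 + 6 + 5) / 3 = 4.33

4.33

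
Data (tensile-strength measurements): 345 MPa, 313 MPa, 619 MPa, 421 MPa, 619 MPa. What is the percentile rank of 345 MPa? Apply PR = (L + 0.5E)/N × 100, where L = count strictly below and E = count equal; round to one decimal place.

30.0

N = 5.
Strictly below 345: 1. Equal to 345: 1.
PR = (1 + 0.5·1)/5 × 100 = 30.0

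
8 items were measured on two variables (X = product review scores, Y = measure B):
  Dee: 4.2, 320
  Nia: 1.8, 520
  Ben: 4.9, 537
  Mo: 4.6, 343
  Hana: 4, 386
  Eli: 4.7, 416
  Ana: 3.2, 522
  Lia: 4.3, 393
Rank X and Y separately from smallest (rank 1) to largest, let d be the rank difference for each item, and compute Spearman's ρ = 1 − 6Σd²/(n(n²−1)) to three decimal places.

0.048

Ranks of variable 1: 4, 1, 8, 6, 3, 7, 2, 5
Ranks of variable 2: 1, 6, 8, 2, 3, 5, 7, 4
d = r₁ − r₂: 3, -5, 0, 4, 0, 2, -5, 1
d²: 9, 25, 0, 16, 0, 4, 25, 1; Σd² = 80
ρ = 1 − 6·80/(8·63) = 1 − 480/504 = 0.048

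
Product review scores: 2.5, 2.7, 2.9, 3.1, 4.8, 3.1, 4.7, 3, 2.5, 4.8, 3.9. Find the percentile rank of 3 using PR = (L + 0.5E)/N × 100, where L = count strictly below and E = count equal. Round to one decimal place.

40.9

N = 11.
Strictly below 3: 4. Equal to 3: 1.
PR = (4 + 0.5·1)/11 × 100 = 40.9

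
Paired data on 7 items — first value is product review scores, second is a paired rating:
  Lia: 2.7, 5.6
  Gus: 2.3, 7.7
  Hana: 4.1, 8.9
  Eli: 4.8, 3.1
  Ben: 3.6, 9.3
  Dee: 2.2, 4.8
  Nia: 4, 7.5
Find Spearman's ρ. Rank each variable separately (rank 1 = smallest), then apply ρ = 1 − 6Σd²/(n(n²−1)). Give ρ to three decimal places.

0.000

Ranks of variable 1: 3, 2, 6, 7, 4, 1, 5
Ranks of variable 2: 3, 5, 6, 1, 7, 2, 4
d = r₁ − r₂: 0, -3, 0, 6, -3, -1, 1
d²: 0, 9, 0, 36, 9, 1, 1; Σd² = 56
ρ = 1 − 6·56/(7·48) = 1 − 336/336 = 0.000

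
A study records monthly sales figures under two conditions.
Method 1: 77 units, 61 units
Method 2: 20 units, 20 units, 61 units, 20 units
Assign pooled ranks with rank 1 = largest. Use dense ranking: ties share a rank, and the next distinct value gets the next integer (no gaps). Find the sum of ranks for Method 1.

Sorted (descending): 77, 61, 61, 20, 20, 20
The 2 values of 61 share dense rank 2.
The 3 values of 20 share dense rank 3.
Remaining distinct values take the next consecutive integers.
Method 1 values → pooled ranks: 77→1, 61→2
Rank sum = 1 + 2 = 3

3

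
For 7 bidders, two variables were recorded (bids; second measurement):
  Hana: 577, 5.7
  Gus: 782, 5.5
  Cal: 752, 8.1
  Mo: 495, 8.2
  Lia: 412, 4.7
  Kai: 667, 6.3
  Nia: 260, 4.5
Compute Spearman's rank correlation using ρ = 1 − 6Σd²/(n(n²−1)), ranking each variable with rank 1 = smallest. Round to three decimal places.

0.429

Ranks of variable 1: 4, 7, 6, 3, 2, 5, 1
Ranks of variable 2: 4, 3, 6, 7, 2, 5, 1
d = r₁ − r₂: 0, 4, 0, -4, 0, 0, 0
d²: 0, 16, 0, 16, 0, 0, 0; Σd² = 32
ρ = 1 − 6·32/(7·48) = 1 − 192/336 = 0.429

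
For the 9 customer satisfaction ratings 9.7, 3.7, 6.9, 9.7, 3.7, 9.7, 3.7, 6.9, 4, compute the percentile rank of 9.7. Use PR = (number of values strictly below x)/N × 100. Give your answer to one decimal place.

N = 9.
Strictly below 9.7: 6. Equal to 9.7: 3.
PR = 6/9 × 100 = 66.7

66.7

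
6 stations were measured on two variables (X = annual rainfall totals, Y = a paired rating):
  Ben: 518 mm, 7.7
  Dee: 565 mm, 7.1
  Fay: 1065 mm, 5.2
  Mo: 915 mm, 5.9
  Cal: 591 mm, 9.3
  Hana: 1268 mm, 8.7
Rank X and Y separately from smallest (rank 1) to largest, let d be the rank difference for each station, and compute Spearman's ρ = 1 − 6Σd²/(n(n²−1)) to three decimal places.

-0.143

Ranks of variable 1: 1, 2, 5, 4, 3, 6
Ranks of variable 2: 4, 3, 1, 2, 6, 5
d = r₁ − r₂: -3, -1, 4, 2, -3, 1
d²: 9, 1, 16, 4, 9, 1; Σd² = 40
ρ = 1 − 6·40/(6·35) = 1 − 240/210 = -0.143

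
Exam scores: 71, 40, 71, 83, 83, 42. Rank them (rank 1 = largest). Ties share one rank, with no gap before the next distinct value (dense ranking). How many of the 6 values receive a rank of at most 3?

5

Sorted (descending): 83, 83, 71, 71, 42, 40
The 2 values of 83 share dense rank 1.
The 2 values of 71 share dense rank 2.
Remaining distinct values take the next consecutive integers.
Ranks ≤ 3: {1, 1, 2, 2, 3} → 5 values.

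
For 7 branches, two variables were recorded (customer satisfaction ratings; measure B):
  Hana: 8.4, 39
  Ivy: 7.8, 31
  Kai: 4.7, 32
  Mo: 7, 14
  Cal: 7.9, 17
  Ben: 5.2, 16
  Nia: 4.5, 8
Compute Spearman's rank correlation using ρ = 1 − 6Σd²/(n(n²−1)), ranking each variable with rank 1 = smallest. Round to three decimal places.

0.571

Ranks of variable 1: 7, 5, 2, 4, 6, 3, 1
Ranks of variable 2: 7, 5, 6, 2, 4, 3, 1
d = r₁ − r₂: 0, 0, -4, 2, 2, 0, 0
d²: 0, 0, 16, 4, 4, 0, 0; Σd² = 24
ρ = 1 − 6·24/(7·48) = 1 − 144/336 = 0.571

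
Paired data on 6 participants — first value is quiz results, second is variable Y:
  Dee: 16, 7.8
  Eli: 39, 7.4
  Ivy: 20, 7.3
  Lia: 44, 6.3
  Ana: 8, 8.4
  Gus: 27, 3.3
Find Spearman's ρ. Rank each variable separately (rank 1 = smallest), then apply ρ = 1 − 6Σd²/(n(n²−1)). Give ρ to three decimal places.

-0.714

Ranks of variable 1: 2, 5, 3, 6, 1, 4
Ranks of variable 2: 5, 4, 3, 2, 6, 1
d = r₁ − r₂: -3, 1, 0, 4, -5, 3
d²: 9, 1, 0, 16, 25, 9; Σd² = 60
ρ = 1 − 6·60/(6·35) = 1 − 360/210 = -0.714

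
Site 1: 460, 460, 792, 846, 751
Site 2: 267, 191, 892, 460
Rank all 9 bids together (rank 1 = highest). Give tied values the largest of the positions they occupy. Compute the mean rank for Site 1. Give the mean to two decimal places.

4.60

Sorted (descending): 892, 846, 792, 751, 460, 460, 460, 267, 191
The 3 values of 460 occupy positions 5–7 → each gets rank 7.
Site 1 values → pooled ranks: 460→7, 460→7, 792→3, 846→2, 751→4
Mean rank = (7 + 7 + 3 + 2 + 4) / 5 = 4.60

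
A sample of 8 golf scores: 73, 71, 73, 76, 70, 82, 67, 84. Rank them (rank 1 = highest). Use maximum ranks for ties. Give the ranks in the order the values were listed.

Sorted (descending): 84, 82, 76, 73, 73, 71, 70, 67
The 2 values of 73 occupy positions 4–5 → each gets rank 5.

5, 6, 5, 3, 7, 2, 8, 1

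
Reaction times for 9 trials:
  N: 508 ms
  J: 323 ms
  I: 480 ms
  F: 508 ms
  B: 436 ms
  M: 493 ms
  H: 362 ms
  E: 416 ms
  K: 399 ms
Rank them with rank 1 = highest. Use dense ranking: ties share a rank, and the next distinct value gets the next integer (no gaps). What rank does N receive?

Sorted (descending): 508, 508, 493, 480, 436, 416, 399, 362, 323
The 2 values of 508 share dense rank 1.
Remaining distinct values take the next consecutive integers.
N has value 508 ms → rank 1.

1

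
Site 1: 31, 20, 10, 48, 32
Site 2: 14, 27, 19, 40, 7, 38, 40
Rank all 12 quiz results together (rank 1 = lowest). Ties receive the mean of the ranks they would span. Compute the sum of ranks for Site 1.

Sorted (ascending): 7, 10, 14, 19, 20, 27, 31, 32, 38, 40, 40, 48
The 2 values of 40 occupy positions 10–11 → average rank (10+11)/2 = 10.5.
Site 1 values → pooled ranks: 31→7, 20→5, 10→2, 48→12, 32→8
Rank sum = 7 + 5 + 2 + 12 + 8 = 34

34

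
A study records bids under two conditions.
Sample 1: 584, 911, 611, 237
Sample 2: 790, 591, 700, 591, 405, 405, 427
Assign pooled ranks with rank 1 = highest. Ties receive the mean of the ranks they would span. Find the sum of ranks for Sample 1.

Sorted (descending): 911, 790, 700, 611, 591, 591, 584, 427, 405, 405, 237
The 2 values of 591 occupy positions 5–6 → average rank (5+6)/2 = 5.5.
The 2 values of 405 occupy positions 9–10 → average rank (9+10)/2 = 9.5.
Sample 1 values → pooled ranks: 584→7, 911→1, 611→4, 237→11
Rank sum = 7 + 1 + 4 + 11 = 23

23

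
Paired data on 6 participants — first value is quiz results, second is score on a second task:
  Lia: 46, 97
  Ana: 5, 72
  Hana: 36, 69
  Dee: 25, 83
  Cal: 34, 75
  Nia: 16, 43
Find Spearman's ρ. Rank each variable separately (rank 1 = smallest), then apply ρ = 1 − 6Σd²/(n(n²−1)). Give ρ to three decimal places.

Ranks of variable 1: 6, 1, 5, 3, 4, 2
Ranks of variable 2: 6, 3, 2, 5, 4, 1
d = r₁ − r₂: 0, -2, 3, -2, 0, 1
d²: 0, 4, 9, 4, 0, 1; Σd² = 18
ρ = 1 − 6·18/(6·35) = 1 − 108/210 = 0.486

0.486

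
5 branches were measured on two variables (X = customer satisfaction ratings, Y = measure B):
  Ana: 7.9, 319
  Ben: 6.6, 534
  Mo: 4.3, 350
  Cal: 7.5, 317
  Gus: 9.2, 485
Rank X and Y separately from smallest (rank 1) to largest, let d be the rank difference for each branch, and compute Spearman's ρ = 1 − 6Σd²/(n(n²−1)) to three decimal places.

Ranks of variable 1: 4, 2, 1, 3, 5
Ranks of variable 2: 2, 5, 3, 1, 4
d = r₁ − r₂: 2, -3, -2, 2, 1
d²: 4, 9, 4, 4, 1; Σd² = 22
ρ = 1 − 6·22/(5·24) = 1 − 132/120 = -0.100

-0.100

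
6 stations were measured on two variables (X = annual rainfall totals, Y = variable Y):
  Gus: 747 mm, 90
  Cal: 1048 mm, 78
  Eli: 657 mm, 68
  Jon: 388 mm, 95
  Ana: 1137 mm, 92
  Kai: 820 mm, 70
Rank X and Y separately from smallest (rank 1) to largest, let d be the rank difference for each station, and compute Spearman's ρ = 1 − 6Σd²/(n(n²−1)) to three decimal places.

-0.029

Ranks of variable 1: 3, 5, 2, 1, 6, 4
Ranks of variable 2: 4, 3, 1, 6, 5, 2
d = r₁ − r₂: -1, 2, 1, -5, 1, 2
d²: 1, 4, 1, 25, 1, 4; Σd² = 36
ρ = 1 − 6·36/(6·35) = 1 − 216/210 = -0.029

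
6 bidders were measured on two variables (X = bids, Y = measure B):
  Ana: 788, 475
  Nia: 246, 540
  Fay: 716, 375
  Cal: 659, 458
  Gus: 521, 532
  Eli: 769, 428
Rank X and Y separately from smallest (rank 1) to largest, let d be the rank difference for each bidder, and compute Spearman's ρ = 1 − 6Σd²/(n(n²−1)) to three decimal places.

Ranks of variable 1: 6, 1, 4, 3, 2, 5
Ranks of variable 2: 4, 6, 1, 3, 5, 2
d = r₁ − r₂: 2, -5, 3, 0, -3, 3
d²: 4, 25, 9, 0, 9, 9; Σd² = 56
ρ = 1 − 6·56/(6·35) = 1 − 336/210 = -0.600

-0.600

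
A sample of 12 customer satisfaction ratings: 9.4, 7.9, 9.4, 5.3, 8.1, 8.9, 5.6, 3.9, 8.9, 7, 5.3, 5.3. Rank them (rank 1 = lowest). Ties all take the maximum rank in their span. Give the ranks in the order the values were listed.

Sorted (ascending): 3.9, 5.3, 5.3, 5.3, 5.6, 7, 7.9, 8.1, 8.9, 8.9, 9.4, 9.4
The 3 values of 5.3 occupy positions 2–4 → each gets rank 4.
The 2 values of 8.9 occupy positions 9–10 → each gets rank 10.
The 2 values of 9.4 occupy positions 11–12 → each gets rank 12.

12, 7, 12, 4, 8, 10, 5, 1, 10, 6, 4, 4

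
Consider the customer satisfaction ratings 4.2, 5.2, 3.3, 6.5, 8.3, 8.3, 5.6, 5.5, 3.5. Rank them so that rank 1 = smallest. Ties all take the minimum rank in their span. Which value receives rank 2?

3.5

Sorted (ascending): 3.3, 3.5, 4.2, 5.2, 5.5, 5.6, 6.5, 8.3, 8.3
The 2 values of 8.3 occupy positions 8–9 → each gets rank 8.
Rank 2 → value 3.5.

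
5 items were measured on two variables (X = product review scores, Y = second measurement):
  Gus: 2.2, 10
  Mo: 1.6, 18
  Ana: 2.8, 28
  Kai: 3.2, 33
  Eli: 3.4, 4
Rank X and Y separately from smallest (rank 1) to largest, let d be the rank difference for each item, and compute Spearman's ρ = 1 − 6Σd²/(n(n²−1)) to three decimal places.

Ranks of variable 1: 2, 1, 3, 4, 5
Ranks of variable 2: 2, 3, 4, 5, 1
d = r₁ − r₂: 0, -2, -1, -1, 4
d²: 0, 4, 1, 1, 16; Σd² = 22
ρ = 1 − 6·22/(5·24) = 1 − 132/120 = -0.100

-0.100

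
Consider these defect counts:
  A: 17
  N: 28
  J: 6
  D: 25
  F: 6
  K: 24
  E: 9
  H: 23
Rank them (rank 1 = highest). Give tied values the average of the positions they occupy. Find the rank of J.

7.5

Sorted (descending): 28, 25, 24, 23, 17, 9, 6, 6
The 2 values of 6 occupy positions 7–8 → average rank (7+8)/2 = 7.5.
J has value 6 → rank 7.5.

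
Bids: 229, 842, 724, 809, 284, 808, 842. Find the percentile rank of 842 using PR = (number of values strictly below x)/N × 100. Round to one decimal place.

N = 7.
Strictly below 842: 5. Equal to 842: 2.
PR = 5/7 × 100 = 71.4

71.4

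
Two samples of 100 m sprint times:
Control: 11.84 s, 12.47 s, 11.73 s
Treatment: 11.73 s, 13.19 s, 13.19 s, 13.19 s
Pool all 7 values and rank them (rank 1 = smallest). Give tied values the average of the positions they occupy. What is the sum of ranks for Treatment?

19.5

Sorted (ascending): 11.73, 11.73, 11.84, 12.47, 13.19, 13.19, 13.19
The 2 values of 11.73 occupy positions 1–2 → average rank (1+2)/2 = 1.5.
The 3 values of 13.19 occupy positions 5–7 → average rank 6.
Treatment values → pooled ranks: 11.73→1.5, 13.19→6, 13.19→6, 13.19→6
Rank sum = 1.5 + 6 + 6 + 6 = 19.5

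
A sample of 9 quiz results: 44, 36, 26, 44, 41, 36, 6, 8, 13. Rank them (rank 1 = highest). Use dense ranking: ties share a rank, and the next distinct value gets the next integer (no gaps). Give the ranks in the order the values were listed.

Sorted (descending): 44, 44, 41, 36, 36, 26, 13, 8, 6
The 2 values of 44 share dense rank 1.
The 2 values of 36 share dense rank 3.
Remaining distinct values take the next consecutive integers.

1, 3, 4, 1, 2, 3, 7, 6, 5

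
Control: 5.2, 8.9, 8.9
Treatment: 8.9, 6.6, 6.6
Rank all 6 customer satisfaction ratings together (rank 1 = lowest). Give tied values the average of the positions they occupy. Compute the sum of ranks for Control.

Sorted (ascending): 5.2, 6.6, 6.6, 8.9, 8.9, 8.9
The 2 values of 6.6 occupy positions 2–3 → average rank (2+3)/2 = 2.5.
The 3 values of 8.9 occupy positions 4–6 → average rank 5.
Control values → pooled ranks: 5.2→1, 8.9→5, 8.9→5
Rank sum = 1 + 5 + 5 = 11

11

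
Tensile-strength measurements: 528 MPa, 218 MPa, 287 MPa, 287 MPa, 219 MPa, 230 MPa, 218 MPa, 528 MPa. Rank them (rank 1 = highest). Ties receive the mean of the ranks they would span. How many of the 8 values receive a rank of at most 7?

Sorted (descending): 528, 528, 287, 287, 230, 219, 218, 218
The 2 values of 528 occupy positions 1–2 → average rank (1+2)/2 = 1.5.
The 2 values of 287 occupy positions 3–4 → average rank (3+4)/2 = 3.5.
The 2 values of 218 occupy positions 7–8 → average rank (7+8)/2 = 7.5.
Ranks ≤ 7: {1.5, 1.5, 3.5, 3.5, 5, 6} → 6 values.

6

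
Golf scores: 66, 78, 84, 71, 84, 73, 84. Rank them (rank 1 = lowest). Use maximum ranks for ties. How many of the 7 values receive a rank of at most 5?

Sorted (ascending): 66, 71, 73, 78, 84, 84, 84
The 3 values of 84 occupy positions 5–7 → each gets rank 7.
Ranks ≤ 5: {1, 2, 3, 4} → 4 values.

4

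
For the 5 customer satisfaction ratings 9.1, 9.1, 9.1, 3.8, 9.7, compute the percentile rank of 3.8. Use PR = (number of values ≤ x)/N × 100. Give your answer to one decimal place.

20.0

N = 5.
Strictly below 3.8: 0. Equal to 3.8: 1.
PR = 1/5 × 100 = 20.0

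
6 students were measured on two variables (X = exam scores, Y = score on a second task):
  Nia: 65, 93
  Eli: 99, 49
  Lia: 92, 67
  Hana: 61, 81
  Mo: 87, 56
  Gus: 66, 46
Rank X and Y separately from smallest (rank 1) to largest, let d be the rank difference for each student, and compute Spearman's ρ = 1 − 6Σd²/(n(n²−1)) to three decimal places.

Ranks of variable 1: 2, 6, 5, 1, 4, 3
Ranks of variable 2: 6, 2, 4, 5, 3, 1
d = r₁ − r₂: -4, 4, 1, -4, 1, 2
d²: 16, 16, 1, 16, 1, 4; Σd² = 54
ρ = 1 − 6·54/(6·35) = 1 − 324/210 = -0.543

-0.543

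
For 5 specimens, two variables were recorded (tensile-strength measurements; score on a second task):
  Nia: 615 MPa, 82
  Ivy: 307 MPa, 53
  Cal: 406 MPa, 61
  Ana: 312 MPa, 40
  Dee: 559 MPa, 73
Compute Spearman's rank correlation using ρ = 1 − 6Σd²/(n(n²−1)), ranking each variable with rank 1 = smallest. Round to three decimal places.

0.900

Ranks of variable 1: 5, 1, 3, 2, 4
Ranks of variable 2: 5, 2, 3, 1, 4
d = r₁ − r₂: 0, -1, 0, 1, 0
d²: 0, 1, 0, 1, 0; Σd² = 2
ρ = 1 − 6·2/(5·24) = 1 − 12/120 = 0.900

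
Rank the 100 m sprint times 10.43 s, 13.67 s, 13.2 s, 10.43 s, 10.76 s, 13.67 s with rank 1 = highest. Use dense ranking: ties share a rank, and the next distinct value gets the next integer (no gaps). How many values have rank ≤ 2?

Sorted (descending): 13.67, 13.67, 13.2, 10.76, 10.43, 10.43
The 2 values of 13.67 share dense rank 1.
The 2 values of 10.43 share dense rank 4.
Remaining distinct values take the next consecutive integers.
Ranks ≤ 2: {1, 1, 2} → 3 values.

3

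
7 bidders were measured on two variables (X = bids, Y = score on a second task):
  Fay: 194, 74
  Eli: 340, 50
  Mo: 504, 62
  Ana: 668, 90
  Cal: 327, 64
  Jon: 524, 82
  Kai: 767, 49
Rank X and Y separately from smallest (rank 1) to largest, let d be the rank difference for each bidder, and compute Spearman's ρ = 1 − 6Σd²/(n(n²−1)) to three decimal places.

-0.071

Ranks of variable 1: 1, 3, 4, 6, 2, 5, 7
Ranks of variable 2: 5, 2, 3, 7, 4, 6, 1
d = r₁ − r₂: -4, 1, 1, -1, -2, -1, 6
d²: 16, 1, 1, 1, 4, 1, 36; Σd² = 60
ρ = 1 − 6·60/(7·48) = 1 − 360/336 = -0.071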